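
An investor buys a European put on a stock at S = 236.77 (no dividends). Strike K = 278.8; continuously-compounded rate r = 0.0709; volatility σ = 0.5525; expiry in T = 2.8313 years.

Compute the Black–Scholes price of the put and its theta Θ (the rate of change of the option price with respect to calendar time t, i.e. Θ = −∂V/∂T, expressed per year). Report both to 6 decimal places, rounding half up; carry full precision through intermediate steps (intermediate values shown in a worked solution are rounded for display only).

price = 78.922499
Θ = -2.905616

σ√T = 0.5525·√2.8313 = 0.929662
d₁ = (ln(S/K) + (r+σ²/2)T) / (σ√T) = (ln(236.77/278.8) + (0.0709+0.5525²/2)·2.8313) / 0.929662 = (-0.163405 + 0.632875) / 0.929662 = 0.504989
d₂ = d₁ − σ√T = 0.504989 − 0.929662 = -0.424673
e^{−rT} = e^{−0.0709·2.8313} = 0.818126
N(−d₁) = 0.306783,  N(−d₂) = 0.664462
Put price V = K·e^{−rT}·N(−d₂) − S·N(−d₁) = 151.559535 − 72.637036 = 78.922499
φ(d₁) = (1/√(2π))·e^{−d₁²/2} = 0.351184
Θ = −S·φ(d₁)·σ/(2√T) + r·K·e^{−rT}·N(−d₂) = −13.651187 + 10.745571 = -2.905616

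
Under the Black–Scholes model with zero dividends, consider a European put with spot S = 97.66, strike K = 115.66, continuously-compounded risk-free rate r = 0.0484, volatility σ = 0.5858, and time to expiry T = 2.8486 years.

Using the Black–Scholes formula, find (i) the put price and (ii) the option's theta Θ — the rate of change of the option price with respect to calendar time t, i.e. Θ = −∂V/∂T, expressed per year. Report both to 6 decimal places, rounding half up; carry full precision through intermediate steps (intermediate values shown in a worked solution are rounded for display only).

σ√T = 0.5858·√2.8486 = 0.988701
d₁ = (ln(S/K) + (r+σ²/2)T) / (σ√T) = (ln(97.66/115.66) + (0.0484+0.5858²/2)·2.8486) / 0.988701 = (-0.169163 + 0.626637) / 0.988701 = 0.462703
d₂ = d₁ − σ√T = 0.462703 − 0.988701 = -0.525999
e^{−rT} = e^{−0.0484·2.8486} = 0.871210
N(−d₁) = 0.321789,  N(−d₂) = 0.700555
Put price V = K·e^{−rT}·N(−d₂) − S·N(−d₁) = 70.590875 − 31.425895 = 39.164980
φ(d₁) = (1/√(2π))·e^{−d₁²/2} = 0.358443
Θ = −S·φ(d₁)·σ/(2√T) + r·K·e^{−rT}·N(−d₂) = −6.074920 + 3.416598 = -2.658322

price = 39.164980
Θ = -2.658322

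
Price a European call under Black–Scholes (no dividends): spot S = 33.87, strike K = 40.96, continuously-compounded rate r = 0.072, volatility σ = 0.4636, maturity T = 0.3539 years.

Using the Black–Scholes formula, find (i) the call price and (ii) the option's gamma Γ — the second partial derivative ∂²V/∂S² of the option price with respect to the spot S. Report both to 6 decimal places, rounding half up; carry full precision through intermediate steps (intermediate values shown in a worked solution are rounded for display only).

σ√T = 0.4636·√0.3539 = 0.275793
d₁ = (ln(S/K) + (r+σ²/2)T) / (σ√T) = (ln(33.87/40.96) + (0.072+0.4636²/2)·0.3539) / 0.275793 = (-0.190066 + 0.063512) / 0.275793 = -0.458875
d₂ = d₁ − σ√T = -0.458875 − 0.275793 = -0.734668
e^{−rT} = e^{−0.072·0.3539} = 0.974841
N(d₁) = 0.323162,  N(d₂) = 0.231271
Call price V = S·N(d₁) − K·e^{−rT}·N(d₂) = 10.945501 − 9.234529 = 1.710972
φ(d₁) = (1/√(2π))·e^{−d₁²/2} = 0.359076
Γ = φ(d₁) / (S·σ·√T) = 0.038440

price = 1.710972
Γ = 0.038440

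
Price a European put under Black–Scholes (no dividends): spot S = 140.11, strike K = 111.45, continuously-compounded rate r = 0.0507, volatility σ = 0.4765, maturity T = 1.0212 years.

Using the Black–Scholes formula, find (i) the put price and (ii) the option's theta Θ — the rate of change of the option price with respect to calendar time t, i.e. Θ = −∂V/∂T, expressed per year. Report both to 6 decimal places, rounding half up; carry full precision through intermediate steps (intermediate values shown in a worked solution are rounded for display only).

price = 10.013825
Θ = -7.423520

σ√T = 0.4765·√1.0212 = 0.481524
d₁ = (ln(S/K) + (r+σ²/2)T) / (σ√T) = (ln(140.11/111.45) + (0.0507+0.4765²/2)·1.0212) / 0.481524 = (0.228852 + 0.167708) / 0.481524 = 0.823550
d₂ = d₁ − σ√T = 0.823550 − 0.481524 = 0.342026
e^{−rT} = e^{−0.0507·1.0212} = 0.949543
N(−d₁) = 0.205098,  N(−d₂) = 0.366166
Put price V = K·e^{−rT}·N(−d₂) − S·N(−d₁) = 38.750052 − 28.736227 = 10.013825
φ(d₁) = (1/√(2π))·e^{−d₁²/2} = 0.284206
Θ = −S·φ(d₁)·σ/(2√T) + r·K·e^{−rT}·N(−d₂) = −9.388147 + 1.964628 = -7.423520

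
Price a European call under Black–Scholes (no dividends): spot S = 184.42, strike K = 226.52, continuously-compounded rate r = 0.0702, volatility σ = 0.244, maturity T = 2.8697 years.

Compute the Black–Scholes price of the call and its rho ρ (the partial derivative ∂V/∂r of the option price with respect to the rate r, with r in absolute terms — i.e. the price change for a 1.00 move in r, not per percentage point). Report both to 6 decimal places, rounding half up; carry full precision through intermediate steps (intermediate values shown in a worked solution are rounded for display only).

σ√T = 0.244·√2.8697 = 0.413341
d₁ = (ln(S/K) + (r+σ²/2)T) / (σ√T) = (ln(184.42/226.52) + (0.0702+0.244²/2)·2.8697) / 0.413341 = (-0.205617 + 0.286878) / 0.413341 = 0.196595
d₂ = d₁ − σ√T = 0.196595 − 0.413341 = -0.216746
e^{−rT} = e^{−0.0702·2.8697} = 0.817542
N(d₁) = 0.577928,  N(d₂) = 0.414203
Call price V = S·N(d₁) − K·e^{−rT}·N(d₂) = 106.581437 − 76.706153 = 29.875283
ρ = K·T·e^{−rT}·N(d₂) = 220.123648

price = 29.875283
ρ = 220.123648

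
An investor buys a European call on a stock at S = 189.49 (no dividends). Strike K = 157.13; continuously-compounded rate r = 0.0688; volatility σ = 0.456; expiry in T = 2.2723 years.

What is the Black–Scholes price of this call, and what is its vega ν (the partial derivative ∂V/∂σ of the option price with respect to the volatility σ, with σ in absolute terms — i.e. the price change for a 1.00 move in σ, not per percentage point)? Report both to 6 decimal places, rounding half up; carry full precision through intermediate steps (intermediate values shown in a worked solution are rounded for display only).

price = 76.160850
ν = 79.838189

σ√T = 0.456·√2.2723 = 0.687381
d₁ = (ln(S/K) + (r+σ²/2)T) / (σ√T) = (ln(189.49/157.13) + (0.0688+0.456²/2)·2.2723) / 0.687381 = (0.187263 + 0.392581) / 0.687381 = 0.843554
d₂ = d₁ − σ√T = 0.843554 − 0.687381 = 0.156173
e^{−rT} = e^{−0.0688·2.2723} = 0.855273
N(d₁) = 0.800541,  N(d₂) = 0.562052
Call price V = S·N(d₁) − K·e^{−rT}·N(d₂) = 151.694472 − 75.533622 = 76.160850
φ(d₁) = (1/√(2π))·e^{−d₁²/2} = 0.279506
ν = S·φ(d₁)·√T = 79.838189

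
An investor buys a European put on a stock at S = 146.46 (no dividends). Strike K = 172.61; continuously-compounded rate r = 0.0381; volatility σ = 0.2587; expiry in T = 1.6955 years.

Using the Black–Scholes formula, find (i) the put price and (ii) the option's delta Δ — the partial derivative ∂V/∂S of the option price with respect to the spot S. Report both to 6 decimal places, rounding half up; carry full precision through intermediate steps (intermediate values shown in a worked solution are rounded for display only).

σ√T = 0.2587·√1.6955 = 0.336857
d₁ = (ln(S/K) + (r+σ²/2)T) / (σ√T) = (ln(146.46/172.61) + (0.0381+0.2587²/2)·1.6955) / 0.336857 = (-0.164282 + 0.121335) / 0.336857 = -0.127495
d₂ = d₁ − σ√T = -0.127495 − 0.336857 = -0.464352
e^{−rT} = e^{−0.0381·1.6955} = 0.937444
N(−d₁) = 0.550726,  N(−d₂) = 0.678802
Put price V = K·e^{−rT}·N(−d₂) − S·N(−d₁) = 109.838442 − 80.659284 = 29.179158
Δ = −N(−d₁) = -0.550726

price = 29.179158
Δ = -0.550726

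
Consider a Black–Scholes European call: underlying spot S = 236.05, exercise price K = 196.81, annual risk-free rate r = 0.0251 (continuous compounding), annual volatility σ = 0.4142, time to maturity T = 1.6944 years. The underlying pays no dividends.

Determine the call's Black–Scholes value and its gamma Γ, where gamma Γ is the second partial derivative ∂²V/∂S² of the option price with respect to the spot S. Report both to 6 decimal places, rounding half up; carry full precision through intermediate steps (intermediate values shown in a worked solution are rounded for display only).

σ√T = 0.4142·√1.6944 = 0.539160
d₁ = (ln(S/K) + (r+σ²/2)T) / (σ√T) = (ln(236.05/196.81) + (0.0251+0.4142²/2)·1.6944) / 0.539160 = (0.181805 + 0.187876) / 0.539160 = 0.685661
d₂ = d₁ − σ√T = 0.685661 − 0.539160 = 0.146500
e^{−rT} = e^{−0.0251·1.6944} = 0.958362
N(d₁) = 0.753537,  N(d₂) = 0.558237
Call price V = S·N(d₁) − K·e^{−rT}·N(d₂) = 177.872300 − 105.291995 = 72.580305
φ(d₁) = (1/√(2π))·e^{−d₁²/2} = 0.315371
Γ = φ(d₁) / (S·σ·√T) = 0.002478

price = 72.580305
Γ = 0.002478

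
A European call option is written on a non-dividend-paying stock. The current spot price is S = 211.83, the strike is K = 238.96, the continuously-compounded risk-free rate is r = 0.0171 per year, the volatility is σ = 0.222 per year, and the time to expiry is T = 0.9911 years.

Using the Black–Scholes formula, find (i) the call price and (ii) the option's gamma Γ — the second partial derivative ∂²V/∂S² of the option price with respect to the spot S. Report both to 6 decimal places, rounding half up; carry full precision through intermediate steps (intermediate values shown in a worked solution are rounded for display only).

σ√T = 0.222·√0.9911 = 0.221010
d₁ = (ln(S/K) + (r+σ²/2)T) / (σ√T) = (ln(211.83/238.96) + (0.0171+0.222²/2)·0.9911) / 0.221010 = (-0.120512 + 0.041370) / 0.221010 = -0.358091
d₂ = d₁ − σ√T = -0.358091 − 0.221010 = -0.579101
e^{−rT} = e^{−0.0171·0.9911} = 0.983195
N(d₁) = 0.360138,  N(d₂) = 0.281261
Call price V = S·N(d₁) − K·e^{−rT}·N(d₂) = 76.287964 − 66.080571 = 10.207393
φ(d₁) = (1/√(2π))·e^{−d₁²/2} = 0.374167
Γ = φ(d₁) / (S·σ·√T) = 0.007992

price = 10.207393
Γ = 0.007992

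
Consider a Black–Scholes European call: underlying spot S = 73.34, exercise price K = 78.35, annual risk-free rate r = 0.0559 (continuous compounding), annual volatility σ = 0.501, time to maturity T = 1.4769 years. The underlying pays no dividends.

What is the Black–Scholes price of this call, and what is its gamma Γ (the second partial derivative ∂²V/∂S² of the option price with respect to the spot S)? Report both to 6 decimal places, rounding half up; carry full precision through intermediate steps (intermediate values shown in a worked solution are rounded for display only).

σ√T = 0.501·√1.4769 = 0.608854
d₁ = (ln(S/K) + (r+σ²/2)T) / (σ√T) = (ln(73.34/78.35) + (0.0559+0.501²/2)·1.4769) / 0.608854 = (-0.066080 + 0.267910) / 0.608854 = 0.331493
d₂ = d₁ − σ√T = 0.331493 − 0.608854 = -0.277362
e^{−rT} = e^{−0.0559·1.4769} = 0.920757
N(d₁) = 0.629864,  N(d₂) = 0.390751
Call price V = S·N(d₁) − K·e^{−rT}·N(d₂) = 46.194208 − 28.189317 = 18.004891
φ(d₁) = (1/√(2π))·e^{−d₁²/2} = 0.377614
Γ = φ(d₁) / (S·σ·√T) = 0.008457

price = 18.004891
Γ = 0.008457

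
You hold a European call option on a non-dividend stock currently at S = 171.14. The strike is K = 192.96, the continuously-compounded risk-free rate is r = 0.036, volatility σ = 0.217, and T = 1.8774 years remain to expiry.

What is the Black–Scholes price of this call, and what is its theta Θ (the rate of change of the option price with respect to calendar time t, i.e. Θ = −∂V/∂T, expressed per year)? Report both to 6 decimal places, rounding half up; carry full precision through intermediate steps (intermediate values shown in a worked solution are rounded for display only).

σ√T = 0.217·√1.8774 = 0.297330
d₁ = (ln(S/K) + (r+σ²/2)T) / (σ√T) = (ln(171.14/192.96) + (0.036+0.217²/2)·1.8774) / 0.297330 = (-0.120001 + 0.111789) / 0.297330 = -0.027620
d₂ = d₁ − σ√T = -0.027620 − 0.297330 = -0.324949
e^{−rT} = e^{−0.036·1.8774} = 0.934647
N(d₁) = 0.488983,  N(d₂) = 0.372610
Call price V = S·N(d₁) − K·e^{−rT}·N(d₂) = 83.684510 − 67.199974 = 16.484536
φ(d₁) = (1/√(2π))·e^{−d₁²/2} = 0.398790
Θ = −S·φ(d₁)·σ/(2√T) − r·K·e^{−rT}·N(d₂) = −5.404397 − 2.419199 = -7.823596

price = 16.484536
Θ = -7.823596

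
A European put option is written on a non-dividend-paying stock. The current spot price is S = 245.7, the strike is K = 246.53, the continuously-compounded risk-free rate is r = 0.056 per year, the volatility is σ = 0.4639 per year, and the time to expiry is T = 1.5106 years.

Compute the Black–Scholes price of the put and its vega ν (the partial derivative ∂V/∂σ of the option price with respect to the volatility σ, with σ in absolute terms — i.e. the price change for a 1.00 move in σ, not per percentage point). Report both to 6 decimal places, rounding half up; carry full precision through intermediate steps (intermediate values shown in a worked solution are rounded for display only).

price = 43.927292
ν = 109.950856

σ√T = 0.4639·√1.5106 = 0.570163
d₁ = (ln(S/K) + (r+σ²/2)T) / (σ√T) = (ln(245.7/246.53) + (0.056+0.4639²/2)·1.5106) / 0.570163 = (-0.003372 + 0.247137) / 0.570163 = 0.427534
d₂ = d₁ − σ√T = 0.427534 − 0.570163 = -0.142629
e^{−rT} = e^{−0.056·1.5106} = 0.918886
N(−d₁) = 0.334495,  N(−d₂) = 0.556708
Put price V = K·e^{−rT}·N(−d₂) − S·N(−d₁) = 126.112757 − 82.185464 = 43.927292
φ(d₁) = (1/√(2π))·e^{−d₁²/2} = 0.364098
ν = S·φ(d₁)·√T = 109.950856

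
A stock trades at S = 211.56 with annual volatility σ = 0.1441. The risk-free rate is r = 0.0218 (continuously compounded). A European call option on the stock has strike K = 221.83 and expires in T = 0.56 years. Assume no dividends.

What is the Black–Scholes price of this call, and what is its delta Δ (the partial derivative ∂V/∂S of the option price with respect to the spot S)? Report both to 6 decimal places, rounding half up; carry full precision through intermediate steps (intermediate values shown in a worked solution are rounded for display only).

σ√T = 0.1441·√0.56 = 0.107835
d₁ = (ln(S/K) + (r+σ²/2)T) / (σ√T) = (ln(211.56/221.83) + (0.0218+0.1441²/2)·0.56) / 0.107835 = (-0.047403 + 0.018022) / 0.107835 = -0.272459
d₂ = d₁ − σ√T = -0.272459 − 0.107835 = -0.380294
e^{−rT} = e^{−0.0218·0.56} = 0.987866
N(d₁) = 0.392634,  N(d₂) = 0.351864
Call price V = S·N(d₁) − K·e^{−rT}·N(d₂) = 83.065743 − 77.106823 = 5.958919
Δ = N(d₁) = 0.392634

price = 5.958919
Δ = 0.392634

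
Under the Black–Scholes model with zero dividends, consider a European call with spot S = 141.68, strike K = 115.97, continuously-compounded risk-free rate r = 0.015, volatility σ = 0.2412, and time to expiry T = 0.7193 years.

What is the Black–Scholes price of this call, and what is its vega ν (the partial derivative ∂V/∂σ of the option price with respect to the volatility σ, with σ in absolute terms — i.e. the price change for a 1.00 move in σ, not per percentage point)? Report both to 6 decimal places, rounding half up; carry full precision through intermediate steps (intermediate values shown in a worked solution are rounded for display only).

price = 28.992974
ν = 25.205278

σ√T = 0.2412·√0.7193 = 0.204565
d₁ = (ln(S/K) + (r+σ²/2)T) / (σ√T) = (ln(141.68/115.97) + (0.015+0.2412²/2)·0.7193) / 0.204565 = (0.200239 + 0.031713) / 0.204565 = 1.133879
d₂ = d₁ − σ√T = 1.133879 − 0.204565 = 0.929313
e^{−rT} = e^{−0.015·0.7193} = 0.989268
N(d₁) = 0.871577,  N(d₂) = 0.823637
Call price V = S·N(d₁) − K·e^{−rT}·N(d₂) = 123.485075 − 94.492101 = 28.992974
φ(d₁) = (1/√(2π))·e^{−d₁²/2} = 0.209763
ν = S·φ(d₁)·√T = 25.205278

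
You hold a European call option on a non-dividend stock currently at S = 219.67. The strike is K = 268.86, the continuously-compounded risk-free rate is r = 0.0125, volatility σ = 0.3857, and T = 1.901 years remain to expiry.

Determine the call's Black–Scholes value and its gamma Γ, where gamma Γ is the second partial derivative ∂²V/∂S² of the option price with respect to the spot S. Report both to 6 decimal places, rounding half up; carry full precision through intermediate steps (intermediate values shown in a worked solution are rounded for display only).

σ√T = 0.3857·√1.901 = 0.531791
d₁ = (ln(S/K) + (r+σ²/2)T) / (σ√T) = (ln(219.67/268.86) + (0.0125+0.3857²/2)·1.901) / 0.531791 = (-0.202064 + 0.165163) / 0.531791 = -0.069391
d₂ = d₁ − σ√T = -0.069391 − 0.531791 = -0.601181
e^{−rT} = e^{−0.0125·1.901} = 0.976518
N(d₁) = 0.472339,  N(d₂) = 0.273860
Call price V = S·N(d₁) − K·e^{−rT}·N(d₂) = 103.758793 − 71.900902 = 31.857891
φ(d₁) = (1/√(2π))·e^{−d₁²/2} = 0.397983
Γ = φ(d₁) / (S·σ·√T) = 0.003407

price = 31.857891
Γ = 0.003407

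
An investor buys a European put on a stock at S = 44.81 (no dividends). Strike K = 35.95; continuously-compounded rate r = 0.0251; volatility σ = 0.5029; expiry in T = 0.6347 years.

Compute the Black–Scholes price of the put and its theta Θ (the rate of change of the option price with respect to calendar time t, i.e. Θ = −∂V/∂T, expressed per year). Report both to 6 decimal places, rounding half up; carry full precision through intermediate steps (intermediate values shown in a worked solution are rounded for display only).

price = 2.707309
Θ = -3.820461

σ√T = 0.5029·√0.6347 = 0.400651
d₁ = (ln(S/K) + (r+σ²/2)T) / (σ√T) = (ln(44.81/35.95) + (0.0251+0.5029²/2)·0.6347) / 0.400651 = (0.220302 + 0.096191) / 0.400651 = 0.789949
d₂ = d₁ − σ√T = 0.789949 − 0.400651 = 0.389299
e^{−rT} = e^{−0.0251·0.6347} = 0.984195
N(−d₁) = 0.214779,  N(−d₂) = 0.348528
Put price V = K·e^{−rT}·N(−d₂) − S·N(−d₁) = 12.331542 − 9.624234 = 2.707309
φ(d₁) = (1/√(2π))·e^{−d₁²/2} = 0.292015
Θ = −S·φ(d₁)·σ/(2√T) + r·K·e^{−rT}·N(−d₂) = −4.129983 + 0.309522 = -3.820461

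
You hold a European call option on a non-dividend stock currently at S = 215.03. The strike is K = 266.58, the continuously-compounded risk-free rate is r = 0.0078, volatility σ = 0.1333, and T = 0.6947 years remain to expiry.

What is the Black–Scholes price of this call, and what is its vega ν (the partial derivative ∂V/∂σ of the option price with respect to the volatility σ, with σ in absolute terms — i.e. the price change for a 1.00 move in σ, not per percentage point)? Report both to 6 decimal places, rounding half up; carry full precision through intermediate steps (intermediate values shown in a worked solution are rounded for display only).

σ√T = 0.1333·√0.6947 = 0.111104
d₁ = (ln(S/K) + (r+σ²/2)T) / (σ√T) = (ln(215.03/266.58) + (0.0078+0.1333²/2)·0.6947) / 0.111104 = (-0.214897 + 0.011591) / 0.111104 = -1.829876
d₂ = d₁ − σ√T = -1.829876 − 0.111104 = -1.940980
e^{−rT} = e^{−0.0078·0.6947} = 0.994596
N(d₁) = 0.033634,  N(d₂) = 0.026130
Call price V = S·N(d₁) − K·e^{−rT}·N(d₂) = 7.232367 − 6.928186 = 0.304181
φ(d₁) = (1/√(2π))·e^{−d₁²/2} = 0.074783
ν = S·φ(d₁)·√T = 13.402991

price = 0.304181
ν = 13.402991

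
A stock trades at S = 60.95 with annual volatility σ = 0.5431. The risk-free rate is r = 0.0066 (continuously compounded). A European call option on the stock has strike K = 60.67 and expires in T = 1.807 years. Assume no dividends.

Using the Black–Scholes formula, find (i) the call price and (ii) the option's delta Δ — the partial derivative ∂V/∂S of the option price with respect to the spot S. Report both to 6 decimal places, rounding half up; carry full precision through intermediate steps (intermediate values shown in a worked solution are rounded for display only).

price = 17.726841
Δ = 0.650871

σ√T = 0.5431·√1.807 = 0.730061
d₁ = (ln(S/K) + (r+σ²/2)T) / (σ√T) = (ln(60.95/60.67) + (0.0066+0.5431²/2)·1.807) / 0.730061 = (0.004605 + 0.278420) / 0.730061 = 0.387673
d₂ = d₁ − σ√T = 0.387673 − 0.730061 = -0.342387
e^{−rT} = e^{−0.0066·1.807} = 0.988145
N(d₁) = 0.650871,  N(d₂) = 0.366030
Call price V = S·N(d₁) − K·e^{−rT}·N(d₂) = 39.670591 − 21.943750 = 17.726841
Δ = N(d₁) = 0.650871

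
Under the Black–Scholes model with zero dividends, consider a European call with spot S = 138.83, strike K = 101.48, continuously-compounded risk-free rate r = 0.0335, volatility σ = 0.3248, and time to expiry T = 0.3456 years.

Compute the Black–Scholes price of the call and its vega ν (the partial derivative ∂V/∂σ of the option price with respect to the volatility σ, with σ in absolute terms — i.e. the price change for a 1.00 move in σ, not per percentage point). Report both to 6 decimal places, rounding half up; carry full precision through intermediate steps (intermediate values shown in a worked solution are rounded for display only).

σ√T = 0.3248·√0.3456 = 0.190943
d₁ = (ln(S/K) + (r+σ²/2)T) / (σ√T) = (ln(138.83/101.48) + (0.0335+0.3248²/2)·0.3456) / 0.190943 = (0.313388 + 0.029807) / 0.190943 = 1.797375
d₂ = d₁ − σ√T = 1.797375 − 0.190943 = 1.606433
e^{−rT} = e^{−0.0335·0.3456} = 0.988489
N(d₁) = 0.963862,  N(d₂) = 0.945911
Call price V = S·N(d₁) − K·e^{−rT}·N(d₂) = 133.812958 − 94.886068 = 38.926890
φ(d₁) = (1/√(2π))·e^{−d₁²/2} = 0.079324
ν = S·φ(d₁)·√T = 6.474011

price = 38.926890
ν = 6.474011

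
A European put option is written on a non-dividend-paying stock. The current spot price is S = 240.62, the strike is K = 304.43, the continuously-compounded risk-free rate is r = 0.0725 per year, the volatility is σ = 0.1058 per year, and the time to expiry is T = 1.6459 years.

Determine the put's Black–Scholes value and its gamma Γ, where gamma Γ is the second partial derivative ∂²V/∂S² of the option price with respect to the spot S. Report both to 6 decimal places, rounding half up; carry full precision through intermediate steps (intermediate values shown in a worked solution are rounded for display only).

price = 33.341313
Γ = 0.008969

σ√T = 0.1058·√1.6459 = 0.135734
d₁ = (ln(S/K) + (r+σ²/2)T) / (σ√T) = (ln(240.62/304.43) + (0.0725+0.1058²/2)·1.6459) / 0.135734 = (-0.235222 + 0.128540) / 0.135734 = -0.785971
d₂ = d₁ − σ√T = -0.785971 − 0.135734 = -0.921705
e^{−rT} = e^{−0.0725·1.6459} = 0.887517
N(−d₁) = 0.784058,  N(−d₂) = 0.821659
Put price V = K·e^{−rT}·N(−d₂) − S·N(−d₁) = 222.001300 − 188.659986 = 33.341313
φ(d₁) = (1/√(2π))·e^{−d₁²/2} = 0.292932
Γ = φ(d₁) / (S·σ·√T) = 0.008969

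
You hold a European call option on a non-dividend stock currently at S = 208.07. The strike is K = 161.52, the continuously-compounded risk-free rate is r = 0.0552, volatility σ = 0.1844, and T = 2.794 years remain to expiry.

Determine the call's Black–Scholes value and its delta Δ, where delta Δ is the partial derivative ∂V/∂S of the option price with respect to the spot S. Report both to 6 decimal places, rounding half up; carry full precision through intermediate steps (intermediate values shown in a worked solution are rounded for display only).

σ√T = 0.1844·√2.794 = 0.308229
d₁ = (ln(S/K) + (r+σ²/2)T) / (σ√T) = (ln(208.07/161.52) + (0.0552+0.1844²/2)·2.794) / 0.308229 = (0.253246 + 0.201731) / 0.308229 = 1.476099
d₂ = d₁ − σ√T = 1.476099 − 0.308229 = 1.167869
e^{−rT} = e^{−0.0552·2.794} = 0.857076
N(d₁) = 0.930041,  N(d₂) = 0.878570
Call price V = S·N(d₁) − K·e^{−rT}·N(d₂) = 193.513694 − 121.624784 = 71.888910
Δ = N(d₁) = 0.930041

price = 71.888910
Δ = 0.930041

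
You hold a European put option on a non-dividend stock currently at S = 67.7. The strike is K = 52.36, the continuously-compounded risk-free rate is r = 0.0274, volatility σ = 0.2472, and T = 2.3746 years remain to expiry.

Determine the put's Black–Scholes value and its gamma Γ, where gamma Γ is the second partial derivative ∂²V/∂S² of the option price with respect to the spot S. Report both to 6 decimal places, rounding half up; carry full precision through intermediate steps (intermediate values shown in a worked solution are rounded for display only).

σ√T = 0.2472·√2.3746 = 0.380929
d₁ = (ln(S/K) + (r+σ²/2)T) / (σ√T) = (ln(67.7/52.36) + (0.0274+0.2472²/2)·2.3746) / 0.380929 = (0.256943 + 0.137617) / 0.380929 = 1.035786
d₂ = d₁ − σ√T = 1.035786 − 0.380929 = 0.654857
e^{−rT} = e^{−0.0274·2.3746} = 0.937007
N(−d₁) = 0.150151,  N(−d₂) = 0.256280
Put price V = K·e^{−rT}·N(−d₂) − S·N(−d₁) = 12.573526 − 10.165222 = 2.408304
φ(d₁) = (1/√(2π))·e^{−d₁²/2} = 0.233315
Γ = φ(d₁) / (S·σ·√T) = 0.009047

price = 2.408304
Γ = 0.009047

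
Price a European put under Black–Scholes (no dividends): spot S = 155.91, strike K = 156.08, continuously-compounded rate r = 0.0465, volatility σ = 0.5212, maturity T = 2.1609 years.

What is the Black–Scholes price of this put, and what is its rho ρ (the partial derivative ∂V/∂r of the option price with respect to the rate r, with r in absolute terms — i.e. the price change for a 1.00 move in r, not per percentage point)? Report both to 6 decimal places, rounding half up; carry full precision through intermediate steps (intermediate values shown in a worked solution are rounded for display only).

σ√T = 0.5212·√2.1609 = 0.766164
d₁ = (ln(S/K) + (r+σ²/2)T) / (σ√T) = (ln(155.91/156.08) + (0.0465+0.5212²/2)·2.1609) / 0.766164 = (-0.001090 + 0.393985) / 0.766164 = 0.512809
d₂ = d₁ − σ√T = 0.512809 − 0.766164 = -0.253355
e^{−rT} = e^{−0.0465·2.1609} = 0.904402
N(−d₁) = 0.304043,  N(−d₂) = 0.600003
Put price V = K·e^{−rT}·N(−d₂) − S·N(−d₁) = 84.695831 − 47.403267 = 37.292564
ρ = −K·T·e^{−rT}·N(−d₂) = -183.019221

price = 37.292564
ρ = -183.019221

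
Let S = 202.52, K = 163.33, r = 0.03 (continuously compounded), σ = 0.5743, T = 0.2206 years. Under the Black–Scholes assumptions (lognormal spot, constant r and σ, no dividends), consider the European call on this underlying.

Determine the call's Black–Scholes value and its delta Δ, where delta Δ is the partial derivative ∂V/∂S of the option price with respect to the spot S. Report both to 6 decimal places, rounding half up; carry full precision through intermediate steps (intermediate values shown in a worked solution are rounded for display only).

price = 45.891482
Δ = 0.830645

σ√T = 0.5743·√0.2206 = 0.269738
d₁ = (ln(S/K) + (r+σ²/2)T) / (σ√T) = (ln(202.52/163.33) + (0.03+0.5743²/2)·0.2206) / 0.269738 = (0.215066 + 0.042997) / 0.269738 = 0.956719
d₂ = d₁ − σ√T = 0.956719 − 0.269738 = 0.686981
e^{−rT} = e^{−0.03·0.2206} = 0.993404
N(d₁) = 0.830645,  N(d₂) = 0.753953
Call price V = S·N(d₁) − K·e^{−rT}·N(d₂) = 168.222319 − 122.330837 = 45.891482
Δ = N(d₁) = 0.830645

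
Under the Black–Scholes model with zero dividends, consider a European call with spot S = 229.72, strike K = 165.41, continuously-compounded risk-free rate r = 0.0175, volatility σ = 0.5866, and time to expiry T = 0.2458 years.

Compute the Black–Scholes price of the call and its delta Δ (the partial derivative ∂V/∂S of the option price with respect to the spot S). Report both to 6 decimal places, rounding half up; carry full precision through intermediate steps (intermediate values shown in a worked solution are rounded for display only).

σ√T = 0.5866·√0.2458 = 0.290826
d₁ = (ln(S/K) + (r+σ²/2)T) / (σ√T) = (ln(229.72/165.41) + (0.0175+0.5866²/2)·0.2458) / 0.290826 = (0.328434 + 0.046591) / 0.290826 = 1.289518
d₂ = d₁ − σ√T = 1.289518 − 0.290826 = 0.998693
e^{−rT} = e^{−0.0175·0.2458} = 0.995708
N(d₁) = 0.901391,  N(d₂) = 0.841028
Call price V = S·N(d₁) − K·e^{−rT}·N(d₂) = 207.067548 − 138.517354 = 68.550194
Δ = N(d₁) = 0.901391

price = 68.550194
Δ = 0.901391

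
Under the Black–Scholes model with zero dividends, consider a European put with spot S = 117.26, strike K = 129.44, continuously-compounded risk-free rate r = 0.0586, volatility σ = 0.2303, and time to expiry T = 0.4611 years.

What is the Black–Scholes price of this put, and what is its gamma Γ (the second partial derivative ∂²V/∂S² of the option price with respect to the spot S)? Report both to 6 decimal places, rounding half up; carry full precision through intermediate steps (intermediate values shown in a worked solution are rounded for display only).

price = 12.728106
Γ = 0.020233

σ√T = 0.2303·√0.4611 = 0.156384
d₁ = (ln(S/K) + (r+σ²/2)T) / (σ√T) = (ln(117.26/129.44) + (0.0586+0.2303²/2)·0.4611) / 0.156384 = (-0.098824 + 0.039248) / 0.156384 = -0.380956
d₂ = d₁ − σ√T = -0.380956 − 0.156384 = -0.537340
e^{−rT} = e^{−0.0586·0.4611} = 0.973341
N(−d₁) = 0.648382,  N(−d₂) = 0.704484
Put price V = K·e^{−rT}·N(−d₂) − S·N(−d₁) = 88.757401 − 76.029296 = 12.728106
φ(d₁) = (1/√(2π))·e^{−d₁²/2} = 0.371019
Γ = φ(d₁) / (S·σ·√T) = 0.020233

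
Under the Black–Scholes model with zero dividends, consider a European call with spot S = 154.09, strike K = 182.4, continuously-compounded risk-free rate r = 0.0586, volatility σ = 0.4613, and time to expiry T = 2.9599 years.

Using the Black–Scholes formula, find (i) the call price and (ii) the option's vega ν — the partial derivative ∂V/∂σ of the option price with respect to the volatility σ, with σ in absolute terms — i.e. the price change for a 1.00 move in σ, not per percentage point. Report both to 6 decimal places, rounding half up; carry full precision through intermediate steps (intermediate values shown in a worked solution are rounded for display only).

price = 47.791703
ν = 97.517606

σ√T = 0.4613·√2.9599 = 0.793637
d₁ = (ln(S/K) + (r+σ²/2)T) / (σ√T) = (ln(154.09/182.4) + (0.0586+0.4613²/2)·2.9599) / 0.793637 = (-0.168665 + 0.488380) / 0.793637 = 0.402848
d₂ = d₁ − σ√T = 0.402848 − 0.793637 = -0.390789
e^{−rT} = e^{−0.0586·2.9599} = 0.840759
N(d₁) = 0.656470,  N(d₂) = 0.347976
Call price V = S·N(d₁) − K·e^{−rT}·N(d₂) = 101.155439 − 53.363735 = 47.791703
φ(d₁) = (1/√(2π))·e^{−d₁²/2} = 0.367849
ν = S·φ(d₁)·√T = 97.517606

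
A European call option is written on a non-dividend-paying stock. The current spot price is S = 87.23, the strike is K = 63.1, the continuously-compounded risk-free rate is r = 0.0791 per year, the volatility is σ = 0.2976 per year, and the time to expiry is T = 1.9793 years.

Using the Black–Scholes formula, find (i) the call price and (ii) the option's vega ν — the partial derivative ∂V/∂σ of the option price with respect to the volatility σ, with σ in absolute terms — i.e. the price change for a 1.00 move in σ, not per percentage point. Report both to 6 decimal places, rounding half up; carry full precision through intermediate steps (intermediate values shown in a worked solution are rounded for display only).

price = 35.041986
ν = 19.504386

σ√T = 0.2976·√1.9793 = 0.418686
d₁ = (ln(S/K) + (r+σ²/2)T) / (σ√T) = (ln(87.23/63.1) + (0.0791+0.2976²/2)·1.9793) / 0.418686 = (0.323828 + 0.244212) / 0.418686 = 1.356718
d₂ = d₁ − σ√T = 1.356718 − 0.418686 = 0.938032
e^{−rT} = e^{−0.0791·1.9793} = 0.855078
N(d₁) = 0.912565,  N(d₂) = 0.825886
Call price V = S·N(d₁) − K·e^{−rT}·N(d₂) = 79.603010 − 44.561024 = 35.041986
φ(d₁) = (1/√(2π))·e^{−d₁²/2} = 0.158932
ν = S·φ(d₁)·√T = 19.504386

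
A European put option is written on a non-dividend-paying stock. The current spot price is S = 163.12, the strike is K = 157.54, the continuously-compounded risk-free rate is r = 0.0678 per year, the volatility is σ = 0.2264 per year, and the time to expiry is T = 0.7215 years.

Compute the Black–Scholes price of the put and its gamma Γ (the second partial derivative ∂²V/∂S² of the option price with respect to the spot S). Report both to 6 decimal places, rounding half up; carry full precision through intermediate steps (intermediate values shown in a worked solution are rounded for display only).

price = 6.557676
Γ = 0.011042

σ√T = 0.2264·√0.7215 = 0.192307
d₁ = (ln(S/K) + (r+σ²/2)T) / (σ√T) = (ln(163.12/157.54) + (0.0678+0.2264²/2)·0.7215) / 0.192307 = (0.034807 + 0.067409) / 0.192307 = 0.531523
d₂ = d₁ − σ√T = 0.531523 − 0.192307 = 0.339216
e^{−rT} = e^{−0.0678·0.7215} = 0.952259
N(−d₁) = 0.297528,  N(−d₂) = 0.367224
Put price V = K·e^{−rT}·N(−d₂) − S·N(−d₁) = 55.090505 − 48.532828 = 6.557676
φ(d₁) = (1/√(2π))·e^{−d₁²/2} = 0.346388
Γ = φ(d₁) / (S·σ·√T) = 0.011042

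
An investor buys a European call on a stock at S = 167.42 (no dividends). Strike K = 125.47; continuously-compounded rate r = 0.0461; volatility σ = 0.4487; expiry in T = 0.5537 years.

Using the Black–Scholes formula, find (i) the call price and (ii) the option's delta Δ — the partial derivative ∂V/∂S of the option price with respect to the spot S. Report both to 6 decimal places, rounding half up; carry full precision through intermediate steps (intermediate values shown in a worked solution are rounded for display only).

price = 49.527534
Δ = 0.865915

σ√T = 0.4487·√0.5537 = 0.333882
d₁ = (ln(S/K) + (r+σ²/2)T) / (σ√T) = (ln(167.42/125.47) + (0.0461+0.4487²/2)·0.5537) / 0.333882 = (0.288439 + 0.081264) / 0.333882 = 1.107286
d₂ = d₁ − σ√T = 1.107286 − 0.333882 = 0.773404
e^{−rT} = e^{−0.0461·0.5537} = 0.974797
N(d₁) = 0.865915,  N(d₂) = 0.780358
Call price V = S·N(d₁) − K·e^{−rT}·N(d₂) = 144.971470 − 95.443936 = 49.527534
Δ = N(d₁) = 0.865915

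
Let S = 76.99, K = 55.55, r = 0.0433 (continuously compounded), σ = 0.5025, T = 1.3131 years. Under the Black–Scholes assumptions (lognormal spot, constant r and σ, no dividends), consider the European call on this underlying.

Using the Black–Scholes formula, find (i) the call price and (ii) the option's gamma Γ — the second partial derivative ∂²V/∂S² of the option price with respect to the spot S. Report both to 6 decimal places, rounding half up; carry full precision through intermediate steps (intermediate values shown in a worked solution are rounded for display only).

σ√T = 0.5025·√1.3131 = 0.575818
d₁ = (ln(S/K) + (r+σ²/2)T) / (σ√T) = (ln(76.99/55.55) + (0.0433+0.5025²/2)·1.3131) / 0.575818 = (0.326392 + 0.222640) / 0.575818 = 0.953483
d₂ = d₁ − σ√T = 0.953483 − 0.575818 = 0.377665
e^{−rT} = e^{−0.0433·1.3131} = 0.944729
N(d₁) = 0.829827,  N(d₂) = 0.647160
Call price V = S·N(d₁) − K·e^{−rT}·N(d₂) = 63.888400 − 33.962775 = 29.925625
φ(d₁) = (1/√(2π))·e^{−d₁²/2} = 0.253218
Γ = φ(d₁) / (S·σ·√T) = 0.005712

price = 29.925625
Γ = 0.005712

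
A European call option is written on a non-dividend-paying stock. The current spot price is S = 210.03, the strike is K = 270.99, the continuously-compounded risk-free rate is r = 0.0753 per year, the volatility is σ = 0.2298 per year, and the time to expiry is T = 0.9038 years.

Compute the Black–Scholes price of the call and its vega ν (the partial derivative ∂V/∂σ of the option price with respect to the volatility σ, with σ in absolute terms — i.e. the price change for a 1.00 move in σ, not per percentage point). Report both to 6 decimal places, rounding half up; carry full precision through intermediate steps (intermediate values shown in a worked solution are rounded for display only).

σ√T = 0.2298·√0.9038 = 0.218467
d₁ = (ln(S/K) + (r+σ²/2)T) / (σ√T) = (ln(210.03/270.99) + (0.0753+0.2298²/2)·0.9038) / 0.218467 = (-0.254832 + 0.091920) / 0.218467 = -0.745702
d₂ = d₁ − σ√T = -0.745702 − 0.218467 = -0.964169
e^{−rT} = e^{−0.0753·0.9038} = 0.934208
N(d₁) = 0.227924,  N(d₂) = 0.167481
Call price V = S·N(d₁) − K·e^{−rT}·N(d₂) = 47.870809 − 42.399540 = 5.471269
φ(d₁) = (1/√(2π))·e^{−d₁²/2} = 0.302107
ν = S·φ(d₁)·√T = 60.322332

price = 5.471269
ν = 60.322332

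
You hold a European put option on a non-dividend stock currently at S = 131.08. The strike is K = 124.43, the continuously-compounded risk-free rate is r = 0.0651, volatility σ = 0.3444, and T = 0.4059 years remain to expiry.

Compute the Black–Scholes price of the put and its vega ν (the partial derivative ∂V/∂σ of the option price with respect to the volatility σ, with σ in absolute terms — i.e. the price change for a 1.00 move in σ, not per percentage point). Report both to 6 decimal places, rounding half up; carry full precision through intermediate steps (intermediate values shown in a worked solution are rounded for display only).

price = 6.765805
ν = 29.868477

σ√T = 0.3444·√0.4059 = 0.219418
d₁ = (ln(S/K) + (r+σ²/2)T) / (σ√T) = (ln(131.08/124.43) + (0.0651+0.3444²/2)·0.4059) / 0.219418 = (0.052065 + 0.050496) / 0.219418 = 0.467421
d₂ = d₁ − σ√T = 0.467421 − 0.219418 = 0.248003
e^{−rT} = e^{−0.0651·0.4059} = 0.973922
N(−d₁) = 0.320099,  N(−d₂) = 0.402066
Put price V = K·e^{−rT}·N(−d₂) − S·N(−d₁) = 48.724406 − 41.958601 = 6.765805
φ(d₁) = (1/√(2π))·e^{−d₁²/2} = 0.357657
ν = S·φ(d₁)·√T = 29.868477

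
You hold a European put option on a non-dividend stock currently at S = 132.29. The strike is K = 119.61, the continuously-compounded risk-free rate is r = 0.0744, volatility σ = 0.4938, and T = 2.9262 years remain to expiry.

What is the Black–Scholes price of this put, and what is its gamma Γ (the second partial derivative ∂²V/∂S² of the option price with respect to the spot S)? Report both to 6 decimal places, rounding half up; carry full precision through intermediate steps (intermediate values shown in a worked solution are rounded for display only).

σ√T = 0.4938·√2.9262 = 0.844701
d₁ = (ln(S/K) + (r+σ²/2)T) / (σ√T) = (ln(132.29/119.61) + (0.0744+0.4938²/2)·2.9262) / 0.844701 = (0.100760 + 0.574469) / 0.844701 = 0.799371
d₂ = d₁ − σ√T = 0.799371 − 0.844701 = -0.045330
e^{−rT} = e^{−0.0744·2.9262} = 0.804359
N(−d₁) = 0.212038,  N(−d₂) = 0.518078
Put price V = K·e^{−rT}·N(−d₂) − S·N(−d₁) = 49.843984 − 28.050475 = 21.793509
φ(d₁) = (1/√(2π))·e^{−d₁²/2} = 0.289837
Γ = φ(d₁) / (S·σ·√T) = 0.002594

price = 21.793509
Γ = 0.002594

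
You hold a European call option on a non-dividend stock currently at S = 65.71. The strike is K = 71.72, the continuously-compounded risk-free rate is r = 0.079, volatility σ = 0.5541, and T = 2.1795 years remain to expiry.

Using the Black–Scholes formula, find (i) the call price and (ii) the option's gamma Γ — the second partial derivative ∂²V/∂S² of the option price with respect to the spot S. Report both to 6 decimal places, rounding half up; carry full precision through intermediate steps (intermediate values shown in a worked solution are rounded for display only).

σ√T = 0.5541·√2.1795 = 0.818025
d₁ = (ln(S/K) + (r+σ²/2)T) / (σ√T) = (ln(65.71/71.72) + (0.079+0.5541²/2)·2.1795) / 0.818025 = (-0.087519 + 0.506763) / 0.818025 = 0.512508
d₂ = d₁ − σ√T = 0.512508 − 0.818025 = -0.305517
e^{−rT} = e^{−0.079·2.1795} = 0.841827
N(d₁) = 0.695852,  N(d₂) = 0.379986
Call price V = S·N(d₁) − K·e^{−rT}·N(d₂) = 45.724453 − 22.941991 = 22.782461
φ(d₁) = (1/√(2π))·e^{−d₁²/2} = 0.349843
Γ = φ(d₁) / (S·σ·√T) = 0.006508

price = 22.782461
Γ = 0.006508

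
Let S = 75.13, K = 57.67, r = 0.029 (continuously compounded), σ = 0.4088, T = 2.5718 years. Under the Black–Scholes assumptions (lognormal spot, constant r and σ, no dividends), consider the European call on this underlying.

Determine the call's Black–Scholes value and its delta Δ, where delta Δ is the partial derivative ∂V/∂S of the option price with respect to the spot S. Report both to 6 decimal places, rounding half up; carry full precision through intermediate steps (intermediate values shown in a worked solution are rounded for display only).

price = 29.391699
Δ = 0.800941

σ√T = 0.4088·√2.5718 = 0.655586
d₁ = (ln(S/K) + (r+σ²/2)T) / (σ√T) = (ln(75.13/57.67) + (0.029+0.4088²/2)·2.5718) / 0.655586 = (0.264483 + 0.289479) / 0.655586 = 0.844987
d₂ = d₁ − σ√T = 0.844987 − 0.655586 = 0.189401
e^{−rT} = e^{−0.029·2.5718} = 0.928131
N(d₁) = 0.800941,  N(d₂) = 0.575111
Call price V = S·N(d₁) − K·e^{−rT}·N(d₂) = 60.174692 − 30.782993 = 29.391699
Δ = N(d₁) = 0.800941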